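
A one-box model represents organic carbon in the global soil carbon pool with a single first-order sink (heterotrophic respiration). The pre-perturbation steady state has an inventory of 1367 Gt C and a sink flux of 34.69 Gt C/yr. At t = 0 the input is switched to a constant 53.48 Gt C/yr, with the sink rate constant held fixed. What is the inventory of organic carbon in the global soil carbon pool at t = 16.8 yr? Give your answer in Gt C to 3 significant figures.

Residence time τ = M₀/F₀ = 39.41 yr. The eventual steady state is M_∞ = M₀·(F₁/F₀) = 1367 × 53.48/34.69 = 2107.4 Gt C.
The anomaly ΔM(t) = M(t) − M_∞ decays as ΔM₀·e^(−t/τ) with ΔM₀ = 1367 − 2107.4 = −740.4 Gt C.
At t = 16.8 yr, e^(−t/τ) = e^(−0.4263) = 0.6529, so ΔM = −483.4 Gt C and M = 2107.4 − 483.4 = 1624.0 Gt C.

1620 Gt C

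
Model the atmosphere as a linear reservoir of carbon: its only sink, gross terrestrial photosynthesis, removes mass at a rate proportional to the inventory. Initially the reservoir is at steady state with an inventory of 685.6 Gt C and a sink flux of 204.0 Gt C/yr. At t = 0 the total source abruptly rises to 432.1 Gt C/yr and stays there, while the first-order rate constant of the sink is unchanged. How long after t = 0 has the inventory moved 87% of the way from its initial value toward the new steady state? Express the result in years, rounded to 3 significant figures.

τ = M₀/F₀ = 685.6/204.0 = 3.361 yr.
The remaining gap fraction is e^(−t/τ); 87% covered ⇒ e^(−t/τ) = 0.130.
t = −τ ln(0.130) = 3.361 × 2.040 = 6.857 yr.

6.86 yr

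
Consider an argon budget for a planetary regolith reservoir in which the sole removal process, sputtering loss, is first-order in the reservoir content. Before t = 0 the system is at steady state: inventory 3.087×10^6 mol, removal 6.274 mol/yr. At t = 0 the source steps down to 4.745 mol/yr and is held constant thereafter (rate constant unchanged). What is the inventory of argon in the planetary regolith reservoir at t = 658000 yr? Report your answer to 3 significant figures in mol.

2.53×10^6 mol

Residence time τ = M₀/F₀ = 492000 yr. The eventual steady state is M_∞ = M₀·(F₁/F₀) = 3.087×10^6 × 4.745/6.274 = 2.3347×10^6 mol.
The anomaly ΔM(t) = M(t) − M_∞ decays as ΔM₀·e^(−t/τ) with ΔM₀ = 3.087×10^6 − 2.3347×10^6 = 752300 mol.
At t = 658000 yr, e^(−t/τ) = e^(−1.337) = 0.2625, so ΔM = 197500 mol and M = 2.3347×10^6 + 197500 = 2.5322×10^6 mol.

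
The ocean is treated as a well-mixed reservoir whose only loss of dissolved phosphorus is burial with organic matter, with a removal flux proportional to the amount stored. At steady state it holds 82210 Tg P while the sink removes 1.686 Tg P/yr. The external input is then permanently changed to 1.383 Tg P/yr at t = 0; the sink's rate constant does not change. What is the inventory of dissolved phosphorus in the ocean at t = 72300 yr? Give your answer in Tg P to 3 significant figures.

τ = M₀/F₀ = 82210/1.686 = 48760 yr; rate constant k = 1/τ.
New steady state M_∞ = F₁/k = F₁·τ = 1.383 × 48760 = 67436 Tg P.
M(t) = M_∞ + (M₀ − M_∞)·e^(−t/τ); t/τ = 72300/48760 = 1.483, so e^(−t/τ) = 0.2270.
M(t) = 67436 + 14770 × 0.2270 = 70790 Tg P.

70800 Tg P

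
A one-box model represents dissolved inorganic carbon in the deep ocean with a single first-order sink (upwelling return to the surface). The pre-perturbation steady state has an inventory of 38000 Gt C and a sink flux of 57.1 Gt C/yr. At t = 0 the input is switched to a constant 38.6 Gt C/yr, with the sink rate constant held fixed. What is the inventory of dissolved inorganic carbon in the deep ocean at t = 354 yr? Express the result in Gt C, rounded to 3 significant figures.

τ = M₀/F₀ = 38000/57.1 = 665.5 yr; rate constant k = 1/τ.
New steady state M_∞ = F₁/k = F₁·τ = 38.6 × 665.5 = 25688 Gt C.
M(t) = M_∞ + (M₀ − M_∞)·e^(−t/τ); t/τ = 354/665.5 = 0.5319, so e^(−t/τ) = 0.5875.
M(t) = 25688 + 12310 × 0.5875 = 32921 Gt C.

32900 Gt C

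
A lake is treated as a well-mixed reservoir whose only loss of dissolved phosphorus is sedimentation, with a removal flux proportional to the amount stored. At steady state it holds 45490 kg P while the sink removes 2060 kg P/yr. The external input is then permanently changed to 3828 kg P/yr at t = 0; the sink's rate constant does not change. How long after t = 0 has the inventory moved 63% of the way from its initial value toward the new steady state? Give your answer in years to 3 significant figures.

τ = M₀/F₀ = 45490/2060 = 22.08 yr.
The remaining gap fraction is e^(−t/τ); 63% covered ⇒ e^(−t/τ) = 0.370.
t = −τ ln(0.370) = 22.08 × 0.9943 = 21.96 yr.

22.0 yr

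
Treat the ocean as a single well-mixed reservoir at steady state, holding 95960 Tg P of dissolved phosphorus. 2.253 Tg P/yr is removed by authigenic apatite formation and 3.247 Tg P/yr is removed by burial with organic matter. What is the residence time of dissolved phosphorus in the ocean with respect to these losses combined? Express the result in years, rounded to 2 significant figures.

17000 yr

Total removal = 2.253 + 3.247 = 5.5000 Tg P/yr.
τ = M / ΣF_out = 95960 / 5.5000 = 17450 yr.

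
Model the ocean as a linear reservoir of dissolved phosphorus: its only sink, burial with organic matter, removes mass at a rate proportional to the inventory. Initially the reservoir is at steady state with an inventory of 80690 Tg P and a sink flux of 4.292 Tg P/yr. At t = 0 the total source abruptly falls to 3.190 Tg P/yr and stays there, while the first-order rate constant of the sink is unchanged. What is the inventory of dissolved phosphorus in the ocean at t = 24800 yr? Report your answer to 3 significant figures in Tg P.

65500 Tg P

The sink rate constant is k = F₀/M₀ = 4.292/80690 = 5.319×10^-5 yr⁻¹.
Solving dM/dt = F₁ − kM with M(0) = M₀ gives M(t) = F₁/k + (M₀ − F₁/k)·e^(−kt).
F₁/k = 3.190/5.319×10^-5 = 59972 Tg P; kt = 5.319×10^-5 × 24800 = 1.319, e^(−kt) = 0.2674.
M(24800) = 59972 + (80690 − 59972) × 0.2674 = 59972 + 5539 = 65511 Tg P.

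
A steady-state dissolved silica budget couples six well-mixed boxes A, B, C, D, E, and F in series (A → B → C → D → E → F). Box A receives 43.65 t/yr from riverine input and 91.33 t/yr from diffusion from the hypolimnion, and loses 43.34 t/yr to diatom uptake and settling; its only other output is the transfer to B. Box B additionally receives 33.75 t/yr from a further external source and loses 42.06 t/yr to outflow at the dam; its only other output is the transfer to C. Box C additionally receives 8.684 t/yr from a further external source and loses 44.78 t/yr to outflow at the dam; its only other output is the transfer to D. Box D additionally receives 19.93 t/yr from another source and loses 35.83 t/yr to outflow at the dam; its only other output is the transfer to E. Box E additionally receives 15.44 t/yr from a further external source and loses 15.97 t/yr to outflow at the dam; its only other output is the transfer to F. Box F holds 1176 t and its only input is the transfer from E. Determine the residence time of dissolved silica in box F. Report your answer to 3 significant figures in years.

Box A: F(A→B) = (43.65 + 91.33) − 43.34 = 91.640 t/yr.
Box B: F(B→C) = (91.640 + 33.75) − 42.06 = 83.330 t/yr.
Box C: F(C→D) = (83.330 + 8.684) − 44.78 = 47.234 t/yr.
Box D: F(D→E) = (47.234 + 19.93) − 35.83 = 31.334 t/yr.
Box E: F(E→F) = (31.334 + 15.44) − 15.97 = 30.804 t/yr.
Box F throughput = its input = 30.804 t/yr; τ = 1176 / 30.804 = 38.18 yr.

38.2 yr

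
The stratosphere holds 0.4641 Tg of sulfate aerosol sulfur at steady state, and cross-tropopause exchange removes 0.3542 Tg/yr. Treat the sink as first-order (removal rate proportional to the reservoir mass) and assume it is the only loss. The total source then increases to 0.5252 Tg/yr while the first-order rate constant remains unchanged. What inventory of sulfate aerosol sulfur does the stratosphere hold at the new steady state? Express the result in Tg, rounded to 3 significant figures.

0.688 Tg

Rate constant k = F/M = 0.3542 / 0.4641 = 0.7632 yr⁻¹.
At the new steady state, source = k·M_new ⇒ M_new = 0.5252 / 0.7632 = 0.6882 Tg.
(Equivalently M_new = M × F_new/F_old = 0.4641 × 0.5252/0.3542.)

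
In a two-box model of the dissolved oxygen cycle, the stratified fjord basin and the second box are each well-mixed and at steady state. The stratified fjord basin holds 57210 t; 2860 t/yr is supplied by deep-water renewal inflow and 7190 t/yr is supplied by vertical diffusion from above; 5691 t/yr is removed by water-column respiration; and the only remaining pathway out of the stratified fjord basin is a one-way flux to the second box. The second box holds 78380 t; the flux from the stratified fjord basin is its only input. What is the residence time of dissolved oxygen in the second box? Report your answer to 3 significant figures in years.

18.0 yr

Balance the stratified fjord basin: ΣF_in = 2860 + 7190 = 10050 t/yr.
Flux to the second box = ΣF_in − (5691) = 4359.0 t/yr.
At steady state the output of the second box equals its input, 4359.0 t/yr.
τ = M / F = 78380 / 4359.0 = 17.98 yr.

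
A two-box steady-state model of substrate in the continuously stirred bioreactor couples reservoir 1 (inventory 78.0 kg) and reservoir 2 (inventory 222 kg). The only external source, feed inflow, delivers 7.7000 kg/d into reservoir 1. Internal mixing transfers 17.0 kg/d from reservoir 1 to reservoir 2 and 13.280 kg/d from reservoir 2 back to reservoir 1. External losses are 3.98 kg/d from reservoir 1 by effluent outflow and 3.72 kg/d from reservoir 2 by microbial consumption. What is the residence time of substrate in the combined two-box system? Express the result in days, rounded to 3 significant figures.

39.0 d

Treat the two boxes together as one reservoir: the mixing fluxes between them are internal recycling, so τ = ΣM / Σ(external losses).
M_total = 78.0 + 222 = 300.00 kg.
ΣF_external_out = 3.98 + 3.72 = 7.7000 kg/d.
τ = M_total / ΣF_ext = 300.00 / 7.7000 = 38.96 d.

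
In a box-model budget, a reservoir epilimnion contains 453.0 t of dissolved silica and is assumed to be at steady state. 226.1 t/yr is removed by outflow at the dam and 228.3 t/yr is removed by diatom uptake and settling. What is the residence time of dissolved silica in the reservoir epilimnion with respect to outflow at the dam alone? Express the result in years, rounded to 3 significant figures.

2.00 yr

Residence time with respect to a single sink: τ = M / F_sink.
τ = 453.0 / 226.1 = 2.004 yr.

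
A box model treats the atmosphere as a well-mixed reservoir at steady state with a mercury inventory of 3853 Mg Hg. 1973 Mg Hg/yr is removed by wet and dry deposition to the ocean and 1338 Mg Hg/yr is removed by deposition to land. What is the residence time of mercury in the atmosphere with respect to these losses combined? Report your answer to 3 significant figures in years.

Total removal = 1973 + 1338 = 3311.0 Mg Hg/yr.
τ = M / ΣF_out = 3853 / 3311.0 = 1.164 yr.

1.16 yr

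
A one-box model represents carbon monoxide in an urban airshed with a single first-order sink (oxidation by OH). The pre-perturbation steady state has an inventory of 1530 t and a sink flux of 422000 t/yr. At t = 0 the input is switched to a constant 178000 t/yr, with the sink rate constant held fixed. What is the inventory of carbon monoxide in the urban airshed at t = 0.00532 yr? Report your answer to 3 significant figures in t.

849 t

τ = M₀/F₀ = 1530/422000 = 0.003626 yr; rate constant k = 1/τ.
New steady state M_∞ = F₁/k = F₁·τ = 178000 × 0.003626 = 645.36 t.
M(t) = M_∞ + (M₀ − M_∞)·e^(−t/τ); t/τ = 0.00532/0.003626 = 1.467, so e^(−t/τ) = 0.2305.
M(t) = 645.36 + 884.6 × 0.2305 = 849.30 t.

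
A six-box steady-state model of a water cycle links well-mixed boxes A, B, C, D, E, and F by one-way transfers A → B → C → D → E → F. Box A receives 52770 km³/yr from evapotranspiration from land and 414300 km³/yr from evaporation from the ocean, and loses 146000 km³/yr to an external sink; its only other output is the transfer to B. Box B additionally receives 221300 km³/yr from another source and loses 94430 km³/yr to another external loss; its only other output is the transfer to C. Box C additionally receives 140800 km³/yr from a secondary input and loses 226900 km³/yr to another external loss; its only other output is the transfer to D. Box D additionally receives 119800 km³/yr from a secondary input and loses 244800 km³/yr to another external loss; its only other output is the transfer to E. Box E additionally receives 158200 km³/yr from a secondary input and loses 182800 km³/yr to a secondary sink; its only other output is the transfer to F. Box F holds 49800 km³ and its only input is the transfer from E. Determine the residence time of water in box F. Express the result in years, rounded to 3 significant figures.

0.235 yr

Box A: F(A→B) = (52770 + 414300) − 146000 = 321070 km³/yr.
Box B: F(B→C) = (321070 + 221300) − 94430 = 447940 km³/yr.
Box C: F(C→D) = (447940 + 140800) − 226900 = 361840 km³/yr.
Box D: F(D→E) = (361840 + 119800) − 244800 = 236840 km³/yr.
Box E: F(E→F) = (236840 + 158200) − 182800 = 212240 km³/yr.
Box F throughput = its input = 212240 km³/yr; τ = 49800 / 212240 = 0.2346 yr.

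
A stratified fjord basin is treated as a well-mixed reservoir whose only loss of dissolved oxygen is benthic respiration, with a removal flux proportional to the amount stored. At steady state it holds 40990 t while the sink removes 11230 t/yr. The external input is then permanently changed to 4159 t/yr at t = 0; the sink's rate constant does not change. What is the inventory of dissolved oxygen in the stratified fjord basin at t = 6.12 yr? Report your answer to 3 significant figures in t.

20000 t

The sink rate constant is k = F₀/M₀ = 11230/40990 = 0.2740 yr⁻¹.
Solving dM/dt = F₁ − kM with M(0) = M₀ gives M(t) = F₁/k + (M₀ − F₁/k)·e^(−kt).
F₁/k = 4159/0.2740 = 15181 t; kt = 0.2740 × 6.12 = 1.677, e^(−kt) = 0.1870.
M(6.12) = 15181 + (40990 − 15181) × 0.1870 = 15181 + 4826 = 20007 t.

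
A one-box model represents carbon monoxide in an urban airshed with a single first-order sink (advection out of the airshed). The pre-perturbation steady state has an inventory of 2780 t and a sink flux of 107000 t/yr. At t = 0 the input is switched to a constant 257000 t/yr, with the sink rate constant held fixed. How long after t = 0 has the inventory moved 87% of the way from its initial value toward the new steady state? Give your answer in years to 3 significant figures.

0.0530 yr

τ = M₀/F₀ = 2780/107000 = 0.02598 yr.
The remaining gap fraction is e^(−t/τ); 87% covered ⇒ e^(−t/τ) = 0.130.
t = −τ ln(0.130) = 0.02598 × 2.040 = 0.05301 yr.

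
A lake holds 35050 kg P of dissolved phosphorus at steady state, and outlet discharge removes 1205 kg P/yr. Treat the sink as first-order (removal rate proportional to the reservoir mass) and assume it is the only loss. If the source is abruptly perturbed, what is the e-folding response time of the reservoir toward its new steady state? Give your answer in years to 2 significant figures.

For a linear reservoir the response time equals the residence time τ = M/F.
τ = 35050 / 1205 = 29.09 yr.

29 yr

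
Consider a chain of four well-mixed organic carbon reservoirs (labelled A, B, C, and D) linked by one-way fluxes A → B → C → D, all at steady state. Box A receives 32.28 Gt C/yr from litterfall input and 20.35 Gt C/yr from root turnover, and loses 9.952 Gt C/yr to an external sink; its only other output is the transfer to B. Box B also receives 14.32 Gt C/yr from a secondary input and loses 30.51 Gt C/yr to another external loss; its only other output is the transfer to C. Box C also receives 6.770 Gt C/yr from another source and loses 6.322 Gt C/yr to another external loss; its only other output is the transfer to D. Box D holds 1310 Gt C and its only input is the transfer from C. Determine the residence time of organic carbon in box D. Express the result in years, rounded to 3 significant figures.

48.6 yr

Box A: F(A→B) = (32.28 + 20.35) − 9.952 = 42.678 Gt C/yr.
Box B: F(B→C) = (42.678 + 14.32) − 30.51 = 26.488 Gt C/yr.
Box C: F(C→D) = (26.488 + 6.770) − 6.322 = 26.936 Gt C/yr.
Box D throughput = its input = 26.936 Gt C/yr; τ = 1310 / 26.936 = 48.63 yr.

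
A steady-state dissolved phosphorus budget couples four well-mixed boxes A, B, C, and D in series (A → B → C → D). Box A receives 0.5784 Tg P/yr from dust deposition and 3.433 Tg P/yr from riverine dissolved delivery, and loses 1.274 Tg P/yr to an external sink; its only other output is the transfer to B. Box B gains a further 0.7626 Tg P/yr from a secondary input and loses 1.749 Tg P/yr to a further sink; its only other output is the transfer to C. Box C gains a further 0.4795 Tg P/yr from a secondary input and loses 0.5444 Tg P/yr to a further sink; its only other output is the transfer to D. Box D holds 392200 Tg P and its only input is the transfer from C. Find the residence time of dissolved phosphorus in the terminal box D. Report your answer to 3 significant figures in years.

Box A: F(A→B) = (0.5784 + 3.433) − 1.274 = 2.7374 Tg P/yr.
Box B: F(B→C) = (2.7374 + 0.7626) − 1.749 = 1.7510 Tg P/yr.
Box C: F(C→D) = (1.7510 + 0.4795) − 0.5444 = 1.6861 Tg P/yr.
Box D throughput = its input = 1.6861 Tg P/yr; τ = 392200 / 1.6861 = 232600 yr.

233000 yr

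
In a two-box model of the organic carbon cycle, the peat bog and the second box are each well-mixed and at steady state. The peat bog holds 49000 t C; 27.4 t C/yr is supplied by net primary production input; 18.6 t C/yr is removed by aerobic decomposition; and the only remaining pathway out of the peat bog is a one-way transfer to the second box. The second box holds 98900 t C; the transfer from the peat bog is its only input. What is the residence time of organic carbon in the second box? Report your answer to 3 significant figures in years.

11200 yr

Balance the peat bog: ΣF_in = 27.400 t C/yr.
Transfer to the second box = ΣF_in − (18.6) = 8.8000 t C/yr.
At steady state the output of the second box equals its input, 8.8000 t C/yr.
τ = M / F = 98900 / 8.8000 = 11240 yr.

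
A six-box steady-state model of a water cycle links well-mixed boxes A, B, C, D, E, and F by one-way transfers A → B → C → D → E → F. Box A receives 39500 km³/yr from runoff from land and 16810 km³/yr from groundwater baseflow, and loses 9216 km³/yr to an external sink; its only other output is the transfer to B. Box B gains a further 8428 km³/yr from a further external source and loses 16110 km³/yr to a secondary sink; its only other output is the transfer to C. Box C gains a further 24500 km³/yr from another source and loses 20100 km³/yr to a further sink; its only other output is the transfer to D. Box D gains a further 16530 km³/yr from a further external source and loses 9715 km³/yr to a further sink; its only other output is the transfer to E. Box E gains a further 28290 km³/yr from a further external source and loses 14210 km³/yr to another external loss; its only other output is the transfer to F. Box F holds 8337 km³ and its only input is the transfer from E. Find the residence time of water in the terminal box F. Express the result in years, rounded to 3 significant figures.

Box A: F(A→B) = (39500 + 16810) − 9216 = 47094 km³/yr.
Box B: F(B→C) = (47094 + 8428) − 16110 = 39412 km³/yr.
Box C: F(C→D) = (39412 + 24500) − 20100 = 43812 km³/yr.
Box D: F(D→E) = (43812 + 16530) − 9715 = 50627 km³/yr.
Box E: F(E→F) = (50627 + 28290) − 14210 = 64707 km³/yr.
Box F throughput = its input = 64707 km³/yr; τ = 8337 / 64707 = 0.1288 yr.

0.129 yr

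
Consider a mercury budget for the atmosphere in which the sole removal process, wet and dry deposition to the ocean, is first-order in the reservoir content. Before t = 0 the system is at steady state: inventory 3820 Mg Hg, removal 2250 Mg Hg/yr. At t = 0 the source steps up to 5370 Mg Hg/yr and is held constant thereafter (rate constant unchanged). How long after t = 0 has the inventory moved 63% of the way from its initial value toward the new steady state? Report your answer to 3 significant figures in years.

τ = M₀/F₀ = 3820/2250 = 1.698 yr.
The remaining gap fraction is e^(−t/τ); 63% covered ⇒ e^(−t/τ) = 0.370.
t = −τ ln(0.370) = 1.698 × 0.9943 = 1.688 yr.

1.69 yr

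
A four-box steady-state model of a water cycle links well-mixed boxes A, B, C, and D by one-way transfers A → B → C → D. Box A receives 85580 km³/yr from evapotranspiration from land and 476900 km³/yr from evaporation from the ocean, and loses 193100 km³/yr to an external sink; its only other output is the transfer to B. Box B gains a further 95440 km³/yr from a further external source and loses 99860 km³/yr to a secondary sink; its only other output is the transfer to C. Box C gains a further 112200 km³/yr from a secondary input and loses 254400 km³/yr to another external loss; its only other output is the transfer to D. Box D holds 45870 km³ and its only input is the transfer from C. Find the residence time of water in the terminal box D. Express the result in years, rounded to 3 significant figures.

Box A: F(A→B) = (85580 + 476900) − 193100 = 369380 km³/yr.
Box B: F(B→C) = (369380 + 95440) − 99860 = 364960 km³/yr.
Box C: F(C→D) = (364960 + 112200) − 254400 = 222760 km³/yr.
Box D throughput = its input = 222760 km³/yr; τ = 45870 / 222760 = 0.2059 yr.

0.206 yr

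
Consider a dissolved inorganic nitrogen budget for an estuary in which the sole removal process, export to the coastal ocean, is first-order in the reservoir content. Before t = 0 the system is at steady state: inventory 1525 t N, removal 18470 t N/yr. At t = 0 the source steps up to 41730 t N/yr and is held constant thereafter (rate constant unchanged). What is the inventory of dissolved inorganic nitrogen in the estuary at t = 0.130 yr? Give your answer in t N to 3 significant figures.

3050 t N

Residence time τ = M₀/F₀ = 0.08257 yr. The eventual steady state is M_∞ = M₀·(F₁/F₀) = 1525 × 41730/18470 = 3445.5 t N.
The anomaly ΔM(t) = M(t) − M_∞ decays as ΔM₀·e^(−t/τ) with ΔM₀ = 1525 − 3445.5 = −1920 t N.
At t = 0.130 yr, e^(−t/τ) = e^(−1.574) = 0.2071, so ΔM = −397.8 t N and M = 3445.5 − 397.8 = 3047.7 t N.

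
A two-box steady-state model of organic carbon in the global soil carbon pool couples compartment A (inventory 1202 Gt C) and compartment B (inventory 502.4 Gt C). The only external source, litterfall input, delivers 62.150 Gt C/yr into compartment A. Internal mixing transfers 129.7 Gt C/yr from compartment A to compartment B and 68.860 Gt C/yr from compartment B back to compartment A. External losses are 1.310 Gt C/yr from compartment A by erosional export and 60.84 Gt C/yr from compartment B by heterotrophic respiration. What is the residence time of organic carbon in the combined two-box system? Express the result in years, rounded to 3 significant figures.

27.4 yr

Residence time in the combined system uses the total inventory and the total *external* removal — internal exchanges between the two boxes cancel.
M_total = 1202 + 502.4 = 1704.4 Gt C.
ΣF_external_out = 1.310 + 60.84 = 62.150 Gt C/yr.
τ = M_total / ΣF_ext = 1704.4 / 62.150 = 27.42 yr.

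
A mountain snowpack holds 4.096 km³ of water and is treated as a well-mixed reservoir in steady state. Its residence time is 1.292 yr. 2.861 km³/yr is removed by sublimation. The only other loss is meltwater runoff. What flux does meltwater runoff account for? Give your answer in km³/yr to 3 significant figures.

0.309 km³/yr

Total removal F = M/τ = 4.096 / 1.292 = 3.170 km³/yr.
Meltwater runoff = F − (2.861) = 3.170 − 2.861 = 0.3093 km³/yr.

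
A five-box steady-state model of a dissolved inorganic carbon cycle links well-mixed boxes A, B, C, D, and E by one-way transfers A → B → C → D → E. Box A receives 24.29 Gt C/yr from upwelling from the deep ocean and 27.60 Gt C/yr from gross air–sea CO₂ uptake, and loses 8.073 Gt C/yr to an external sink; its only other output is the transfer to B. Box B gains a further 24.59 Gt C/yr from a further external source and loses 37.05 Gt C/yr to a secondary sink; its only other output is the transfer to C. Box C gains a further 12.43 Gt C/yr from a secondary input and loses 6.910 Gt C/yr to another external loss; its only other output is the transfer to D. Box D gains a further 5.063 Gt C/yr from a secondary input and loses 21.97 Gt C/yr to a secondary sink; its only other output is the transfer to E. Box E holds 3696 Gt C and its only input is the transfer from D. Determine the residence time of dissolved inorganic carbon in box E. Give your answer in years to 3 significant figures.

185 yr

Box A: F(A→B) = (24.29 + 27.60) − 8.073 = 43.817 Gt C/yr.
Box B: F(B→C) = (43.817 + 24.59) − 37.05 = 31.357 Gt C/yr.
Box C: F(C→D) = (31.357 + 12.43) − 6.910 = 36.877 Gt C/yr.
Box D: F(D→E) = (36.877 + 5.063) − 21.97 = 19.970 Gt C/yr.
Box E throughput = its input = 19.970 Gt C/yr; τ = 3696 / 19.970 = 185.1 yr.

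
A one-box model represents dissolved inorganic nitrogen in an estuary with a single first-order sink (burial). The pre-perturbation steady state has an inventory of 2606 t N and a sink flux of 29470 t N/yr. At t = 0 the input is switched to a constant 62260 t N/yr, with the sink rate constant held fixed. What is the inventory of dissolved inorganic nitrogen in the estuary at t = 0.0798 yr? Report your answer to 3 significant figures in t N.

4330 t N

τ = M₀/F₀ = 2606/29470 = 0.08843 yr; rate constant k = 1/τ.
New steady state M_∞ = F₁/k = F₁·τ = 62260 × 0.08843 = 5505.6 t N.
M(t) = M_∞ + (M₀ − M_∞)·e^(−t/τ); t/τ = 0.0798/0.08843 = 0.9024, so e^(−t/τ) = 0.4056.
M(t) = 5505.6 − 2900 × 0.4056 = 4329.6 t N.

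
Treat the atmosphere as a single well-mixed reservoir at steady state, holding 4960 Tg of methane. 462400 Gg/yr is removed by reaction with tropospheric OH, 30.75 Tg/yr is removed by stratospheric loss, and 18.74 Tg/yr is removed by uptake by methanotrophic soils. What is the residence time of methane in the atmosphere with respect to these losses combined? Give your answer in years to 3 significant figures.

Convert the reaction with tropospheric OH flux: 462400 Gg/yr = 462.4 Tg/yr.
Total removal = 462.4 + 30.75 + 18.74 = 511.89 Tg/yr.
τ = M / ΣF_out = 4960 / 511.89 = 9.690 yr.

9.69 yr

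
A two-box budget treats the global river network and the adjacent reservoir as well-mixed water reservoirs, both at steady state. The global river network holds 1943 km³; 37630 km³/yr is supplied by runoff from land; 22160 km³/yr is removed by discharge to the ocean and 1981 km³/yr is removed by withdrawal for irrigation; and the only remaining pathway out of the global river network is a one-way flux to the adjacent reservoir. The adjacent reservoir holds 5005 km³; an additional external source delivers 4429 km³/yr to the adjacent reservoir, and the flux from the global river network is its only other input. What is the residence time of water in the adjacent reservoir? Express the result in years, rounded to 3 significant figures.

0.279 yr

Balance the global river network: ΣF_in = 37630 km³/yr.
Flux to the adjacent reservoir = ΣF_in − (22160 + 1981) = 13489 km³/yr.
Total input to the adjacent reservoir = 13489 + 4429 = 17918 km³/yr; at steady state this equals its total output.
τ = M / F = 5005 / 17918 = 0.2793 yr.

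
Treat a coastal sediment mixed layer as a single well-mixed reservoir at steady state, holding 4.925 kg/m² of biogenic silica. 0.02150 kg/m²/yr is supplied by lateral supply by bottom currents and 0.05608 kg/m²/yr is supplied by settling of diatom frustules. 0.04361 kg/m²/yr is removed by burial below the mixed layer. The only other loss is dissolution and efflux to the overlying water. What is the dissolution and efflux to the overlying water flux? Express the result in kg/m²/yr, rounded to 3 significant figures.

At steady state ΣF_in = ΣF_out.
ΣF_in = 0.02150 + 0.05608 = 0.077580 kg/m²/yr.
Dissolution and efflux to the overlying water flux = ΣF_in − (0.04361) = 0.077580 − 0.04361 = 0.03397 kg/m²/yr.

0.0340 kg/m²/yr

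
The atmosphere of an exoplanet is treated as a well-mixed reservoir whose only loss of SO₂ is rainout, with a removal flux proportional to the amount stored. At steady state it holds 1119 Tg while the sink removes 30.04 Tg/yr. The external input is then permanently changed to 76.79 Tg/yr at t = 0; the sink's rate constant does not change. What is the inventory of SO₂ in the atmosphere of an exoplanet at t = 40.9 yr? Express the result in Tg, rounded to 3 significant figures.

2280 Tg

Residence time τ = M₀/F₀ = 37.25 yr. The eventual steady state is M_∞ = M₀·(F₁/F₀) = 1119 × 76.79/30.04 = 2860.5 Tg.
The anomaly ΔM(t) = M(t) − M_∞ decays as ΔM₀·e^(−t/τ) with ΔM₀ = 1119 − 2860.5 = −1741 Tg.
At t = 40.9 yr, e^(−t/τ) = e^(−1.098) = 0.3335, so ΔM = −580.9 Tg and M = 2860.5 − 580.9 = 2279.6 Tg.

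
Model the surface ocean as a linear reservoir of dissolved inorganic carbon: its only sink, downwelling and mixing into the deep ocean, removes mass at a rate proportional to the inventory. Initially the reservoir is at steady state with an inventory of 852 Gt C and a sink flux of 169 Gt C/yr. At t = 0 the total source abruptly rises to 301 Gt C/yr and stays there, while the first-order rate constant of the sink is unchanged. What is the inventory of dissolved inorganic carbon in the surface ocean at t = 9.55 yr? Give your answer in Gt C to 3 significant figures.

Residence time τ = M₀/F₀ = 5.041 yr. The eventual steady state is M_∞ = M₀·(F₁/F₀) = 852 × 301/169 = 1517.5 Gt C.
The anomaly ΔM(t) = M(t) − M_∞ decays as ΔM₀·e^(−t/τ) with ΔM₀ = 852 − 1517.5 = −665.5 Gt C.
At t = 9.55 yr, e^(−t/τ) = e^(−1.894) = 0.1504, so ΔM = −100.1 Gt C and M = 1517.5 − 100.1 = 1417.4 Gt C.

1420 Gt C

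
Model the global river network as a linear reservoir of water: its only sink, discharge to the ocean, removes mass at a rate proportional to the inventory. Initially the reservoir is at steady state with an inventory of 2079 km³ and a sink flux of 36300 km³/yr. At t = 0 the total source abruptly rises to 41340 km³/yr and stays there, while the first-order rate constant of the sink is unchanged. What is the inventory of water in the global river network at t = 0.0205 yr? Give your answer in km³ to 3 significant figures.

Residence time τ = M₀/F₀ = 0.05727 yr. The eventual steady state is M_∞ = M₀·(F₁/F₀) = 2079 × 41340/36300 = 2367.7 km³.
The anomaly ΔM(t) = M(t) − M_∞ decays as ΔM₀·e^(−t/τ) with ΔM₀ = 2079 − 2367.7 = −288.7 km³.
At t = 0.0205 yr, e^(−t/τ) = e^(−0.3579) = 0.6991, so ΔM = −201.8 km³ and M = 2367.7 − 201.8 = 2165.9 km³.

2170 km³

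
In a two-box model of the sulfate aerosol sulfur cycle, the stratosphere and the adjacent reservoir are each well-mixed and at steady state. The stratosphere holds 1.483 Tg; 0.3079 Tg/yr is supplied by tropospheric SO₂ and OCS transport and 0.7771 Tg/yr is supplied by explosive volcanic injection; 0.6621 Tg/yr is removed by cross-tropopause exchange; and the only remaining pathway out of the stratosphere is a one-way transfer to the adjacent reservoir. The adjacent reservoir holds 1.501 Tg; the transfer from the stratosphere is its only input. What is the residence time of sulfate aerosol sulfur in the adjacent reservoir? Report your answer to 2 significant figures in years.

3.5 yr

Balance the stratosphere: ΣF_in = 0.3079 + 0.7771 = 1.0850 Tg/yr.
Transfer to the adjacent reservoir = ΣF_in − (0.6621) = 0.42290 Tg/yr.
At steady state the output of the adjacent reservoir equals its input, 0.42290 Tg/yr.
τ = M / F = 1.501 / 0.42290 = 3.549 yr.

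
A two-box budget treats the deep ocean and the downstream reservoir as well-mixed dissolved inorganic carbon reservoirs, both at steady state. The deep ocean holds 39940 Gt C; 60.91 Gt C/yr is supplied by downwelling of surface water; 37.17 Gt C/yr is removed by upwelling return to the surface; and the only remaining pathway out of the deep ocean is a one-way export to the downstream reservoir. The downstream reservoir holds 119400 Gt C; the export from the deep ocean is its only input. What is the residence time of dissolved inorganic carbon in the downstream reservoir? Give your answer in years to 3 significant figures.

5030 yr

Balance the deep ocean: ΣF_in = 60.910 Gt C/yr.
Export to the downstream reservoir = ΣF_in − (37.17) = 23.740 Gt C/yr.
At steady state the output of the downstream reservoir equals its input, 23.740 Gt C/yr.
τ = M / F = 119400 / 23.740 = 5029 yr.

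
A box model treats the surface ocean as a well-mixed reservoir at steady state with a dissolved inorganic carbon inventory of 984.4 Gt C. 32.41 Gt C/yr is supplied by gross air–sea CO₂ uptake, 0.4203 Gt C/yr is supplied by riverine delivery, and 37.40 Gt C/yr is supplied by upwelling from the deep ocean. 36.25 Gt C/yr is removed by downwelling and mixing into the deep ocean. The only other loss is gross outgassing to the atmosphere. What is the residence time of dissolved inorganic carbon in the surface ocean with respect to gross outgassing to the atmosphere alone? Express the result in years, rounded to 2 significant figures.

At steady state ΣF_in = ΣF_out.
ΣF_in = 32.41 + 0.4203 + 37.40 = 70.230 Gt C/yr.
Gross outgassing to the atmosphere flux = ΣF_in − (36.25) = 70.230 − 36.25 = 33.98 Gt C/yr.
τ = M / F = 984.4 / 33.98 = 28.97 yr.

29 yr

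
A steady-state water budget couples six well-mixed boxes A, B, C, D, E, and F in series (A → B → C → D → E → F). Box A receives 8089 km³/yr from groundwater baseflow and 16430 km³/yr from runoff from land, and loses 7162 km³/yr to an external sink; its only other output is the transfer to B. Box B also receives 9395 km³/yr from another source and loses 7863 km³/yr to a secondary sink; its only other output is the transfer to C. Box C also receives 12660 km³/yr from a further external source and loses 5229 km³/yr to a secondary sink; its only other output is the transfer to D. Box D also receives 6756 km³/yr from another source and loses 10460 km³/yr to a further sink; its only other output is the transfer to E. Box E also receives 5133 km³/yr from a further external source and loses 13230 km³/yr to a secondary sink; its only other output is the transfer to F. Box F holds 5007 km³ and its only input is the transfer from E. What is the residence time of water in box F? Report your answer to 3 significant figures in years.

0.345 yr

Box A: F(A→B) = (8089 + 16430) − 7162 = 17357 km³/yr.
Box B: F(B→C) = (17357 + 9395) − 7863 = 18889 km³/yr.
Box C: F(C→D) = (18889 + 12660) − 5229 = 26320 km³/yr.
Box D: F(D→E) = (26320 + 6756) − 10460 = 22616 km³/yr.
Box E: F(E→F) = (22616 + 5133) − 13230 = 14519 km³/yr.
Box F throughput = its input = 14519 km³/yr; τ = 5007 / 14519 = 0.3449 yr.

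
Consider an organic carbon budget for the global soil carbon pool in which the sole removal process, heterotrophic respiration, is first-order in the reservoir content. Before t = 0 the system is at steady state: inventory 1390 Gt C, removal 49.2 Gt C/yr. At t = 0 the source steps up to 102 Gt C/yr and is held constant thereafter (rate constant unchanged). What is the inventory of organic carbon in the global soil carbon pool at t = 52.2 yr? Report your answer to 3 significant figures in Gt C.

2650 Gt C

τ = M₀/F₀ = 1390/49.2 = 28.25 yr; rate constant k = 1/τ.
New steady state M_∞ = F₁/k = F₁·τ = 102 × 28.25 = 2881.7 Gt C.
M(t) = M_∞ + (M₀ − M_∞)·e^(−t/τ); t/τ = 52.2/28.25 = 1.848, so e^(−t/τ) = 0.1576.
M(t) = 2881.7 − 1492 × 0.1576 = 2646.6 Gt C.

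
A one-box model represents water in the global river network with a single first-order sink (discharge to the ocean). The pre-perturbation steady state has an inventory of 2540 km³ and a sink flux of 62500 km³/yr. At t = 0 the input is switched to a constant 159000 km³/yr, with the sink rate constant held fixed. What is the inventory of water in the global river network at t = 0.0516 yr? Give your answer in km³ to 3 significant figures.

5360 km³

Residence time τ = M₀/F₀ = 0.04064 yr. The eventual steady state is M_∞ = M₀·(F₁/F₀) = 2540 × 159000/62500 = 6461.8 km³.
The anomaly ΔM(t) = M(t) − M_∞ decays as ΔM₀·e^(−t/τ) with ΔM₀ = 2540 − 6461.8 = −3922 km³.
At t = 0.0516 yr, e^(−t/τ) = e^(−1.270) = 0.2809, so ΔM = −1102 km³ and M = 6461.8 − 1102 = 5360.1 km³.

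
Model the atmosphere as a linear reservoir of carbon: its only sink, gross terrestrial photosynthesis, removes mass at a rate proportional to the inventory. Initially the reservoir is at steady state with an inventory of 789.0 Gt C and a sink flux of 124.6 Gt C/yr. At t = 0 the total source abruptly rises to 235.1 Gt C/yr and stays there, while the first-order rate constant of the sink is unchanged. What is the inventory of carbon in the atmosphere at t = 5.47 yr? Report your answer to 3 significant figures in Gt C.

Residence time τ = M₀/F₀ = 6.332 yr. The eventual steady state is M_∞ = M₀·(F₁/F₀) = 789.0 × 235.1/124.6 = 1488.7 Gt C.
The anomaly ΔM(t) = M(t) − M_∞ decays as ΔM₀·e^(−t/τ) with ΔM₀ = 789.0 − 1488.7 = −699.7 Gt C.
At t = 5.47 yr, e^(−t/τ) = e^(−0.8638) = 0.4215, so ΔM = −295.0 Gt C and M = 1488.7 − 295.0 = 1193.8 Gt C.

1190 Gt C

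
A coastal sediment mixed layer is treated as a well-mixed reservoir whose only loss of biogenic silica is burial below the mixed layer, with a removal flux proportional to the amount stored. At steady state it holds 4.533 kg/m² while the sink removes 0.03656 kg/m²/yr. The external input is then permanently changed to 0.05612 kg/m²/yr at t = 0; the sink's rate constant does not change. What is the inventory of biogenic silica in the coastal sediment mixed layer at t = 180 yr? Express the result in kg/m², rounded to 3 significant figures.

6.39 kg/m²

Residence time τ = M₀/F₀ = 124.0 yr. The eventual steady state is M_∞ = M₀·(F₁/F₀) = 4.533 × 0.05612/0.03656 = 6.9582 kg/m².
The anomaly ΔM(t) = M(t) − M_∞ decays as ΔM₀·e^(−t/τ) with ΔM₀ = 4.533 − 6.9582 = −2.425 kg/m².
At t = 180 yr, e^(−t/τ) = e^(−1.452) = 0.2342, so ΔM = −0.5679 kg/m² and M = 6.9582 − 0.5679 = 6.3903 kg/m².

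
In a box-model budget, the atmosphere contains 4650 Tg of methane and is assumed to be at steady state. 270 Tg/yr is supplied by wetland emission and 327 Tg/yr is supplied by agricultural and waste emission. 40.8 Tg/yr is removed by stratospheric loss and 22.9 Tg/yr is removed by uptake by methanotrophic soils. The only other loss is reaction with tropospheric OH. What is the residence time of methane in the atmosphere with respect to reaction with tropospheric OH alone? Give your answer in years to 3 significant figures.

At steady state ΣF_in = ΣF_out.
ΣF_in = 270 + 327 = 597.00 Tg/yr.
Reaction with tropospheric OH flux = ΣF_in − (40.8 + 22.9) = 597.00 − 63.70 = 533.3 Tg/yr.
τ = M / F = 4650 / 533.3 = 8.719 yr.

8.72 yr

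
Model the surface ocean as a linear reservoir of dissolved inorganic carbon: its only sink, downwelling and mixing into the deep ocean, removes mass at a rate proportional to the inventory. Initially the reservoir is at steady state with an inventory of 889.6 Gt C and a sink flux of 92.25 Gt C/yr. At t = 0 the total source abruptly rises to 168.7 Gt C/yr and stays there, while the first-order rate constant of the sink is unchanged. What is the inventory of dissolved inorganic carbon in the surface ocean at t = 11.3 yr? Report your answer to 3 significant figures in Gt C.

1400 Gt C

The sink rate constant is k = F₀/M₀ = 92.25/889.6 = 0.1037 yr⁻¹.
Solving dM/dt = F₁ − kM with M(0) = M₀ gives M(t) = F₁/k + (M₀ − F₁/k)·e^(−kt).
F₁/k = 168.7/0.1037 = 1626.8 Gt C; kt = 0.1037 × 11.3 = 1.172, e^(−kt) = 0.3098.
M(11.3) = 1626.8 + (889.6 − 1626.8) × 0.3098 = 1626.8 − 228.4 = 1398.4 Gt C.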